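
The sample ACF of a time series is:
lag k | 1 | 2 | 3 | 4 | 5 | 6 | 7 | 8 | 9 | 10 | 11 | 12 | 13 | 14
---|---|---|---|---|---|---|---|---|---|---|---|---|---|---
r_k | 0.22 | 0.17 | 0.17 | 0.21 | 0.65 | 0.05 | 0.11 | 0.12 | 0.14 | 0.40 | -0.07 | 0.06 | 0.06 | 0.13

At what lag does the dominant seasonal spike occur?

The largest autocorrelation is r_5 = 0.65, with a weaker echo at lag 10 (0.40); the remaining lags stay at or below 0.22. The elevated value at lag 1 (0.22), dropping to 0.17 at lag 2, reflects decaying short-term dependence rather than seasonality.
The dominant spike at lag 5 indicates a seasonal period of 5.

5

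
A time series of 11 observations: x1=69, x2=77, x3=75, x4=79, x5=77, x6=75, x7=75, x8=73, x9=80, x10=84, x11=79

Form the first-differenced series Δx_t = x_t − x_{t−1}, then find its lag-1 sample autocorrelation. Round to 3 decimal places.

First differences Δx: 8, -2, 4, -2, -2, 0, -2, 7, 4, -5
Mean of differences = 1.0000
Numerator Σ(Δx_t−Δx̄)(Δx_{t+1}−Δx̄) = -42.0000
Denominator Σ(Δx_t−Δx̄)² = 176.0000
r_1(Δx) = -42.0000 / 176.0000 = -0.239

-0.239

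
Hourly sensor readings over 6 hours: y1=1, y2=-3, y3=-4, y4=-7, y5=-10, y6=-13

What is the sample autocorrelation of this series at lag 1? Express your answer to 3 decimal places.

Mean ȳ = (1 − 3 − 4 − 7 − 10 − 13)/6 = -6.0000
Σ(y_t−ȳ)(y_{t+1}−ȳ) = (21.0000) + (6.0000) + (-2.0000) + (4.0000) + (28.0000) = 57.0000
Denominator Σ(y_t−ȳ)² = 128.0000
r_1 = 57.0000 / 128.0000 = 0.445

0.445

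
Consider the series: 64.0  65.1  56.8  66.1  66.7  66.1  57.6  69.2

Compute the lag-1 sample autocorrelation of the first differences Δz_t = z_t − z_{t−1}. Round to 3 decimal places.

First differences Δz: 1.1, -8.3, 9.3, 0.6, -0.6, -8.5, 11.6
Mean of differences = 0.7429
Numerator Σ(Δz_t−Δz̄)(Δz_{t+1}−Δz̄) = -169.5804
Denominator Σ(Δz_t−Δz̄)² = 360.2571
r_1(Δz) = -169.5804 / 360.2571 = -0.471

-0.471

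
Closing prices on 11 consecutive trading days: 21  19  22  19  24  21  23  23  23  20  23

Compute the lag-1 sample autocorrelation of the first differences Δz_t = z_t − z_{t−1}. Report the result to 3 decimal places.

-0.776

First differences Δz: -2, 3, -3, 5, -3, 2, 0, 0, -3, 3
Mean of differences = 0.2000
Numerator Σ(Δz_t−Δz̄)(Δz_{t+1}−Δz̄) = -60.2400
Denominator Σ(Δz_t−Δz̄)² = 77.6000
r_1(Δz) = -60.2400 / 77.6000 = -0.776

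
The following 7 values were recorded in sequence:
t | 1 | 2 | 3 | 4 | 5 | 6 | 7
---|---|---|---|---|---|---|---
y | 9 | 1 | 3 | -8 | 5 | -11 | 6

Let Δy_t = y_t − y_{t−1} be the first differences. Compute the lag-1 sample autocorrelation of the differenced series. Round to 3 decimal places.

First differences Δy: -8, 2, -11, 13, -16, 17
Mean of differences = -0.5000
Numerator Σ(Δy_t−Δȳ)(Δy_{t+1}−Δȳ) = -667.2500
Denominator Σ(Δy_t−Δȳ)² = 901.5000
r_1(Δy) = -667.2500 / 901.5000 = -0.740

-0.740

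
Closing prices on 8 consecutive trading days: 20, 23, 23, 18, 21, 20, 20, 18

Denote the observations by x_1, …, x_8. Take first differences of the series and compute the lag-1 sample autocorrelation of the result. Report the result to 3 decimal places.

First differences Δx: 3, 0, -5, 3, -1, 0, -2
Mean of differences = -0.2857
Numerator Σ(Δx_t−Δx̄)(Δx_{t+1}−Δx̄) = -18.9388
Denominator Σ(Δx_t−Δx̄)² = 47.4286
r_1(Δx) = -18.9388 / 47.4286 = -0.399

-0.399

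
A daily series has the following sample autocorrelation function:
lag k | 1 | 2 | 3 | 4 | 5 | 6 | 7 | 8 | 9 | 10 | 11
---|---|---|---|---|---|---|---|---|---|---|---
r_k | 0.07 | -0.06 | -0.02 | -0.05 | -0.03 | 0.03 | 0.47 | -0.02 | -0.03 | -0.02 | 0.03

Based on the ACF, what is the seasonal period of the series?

7

The largest autocorrelation is r_7 = 0.47; the remaining lags stay at or below 0.07.
The dominant spike at lag 7 indicates a seasonal period of 7.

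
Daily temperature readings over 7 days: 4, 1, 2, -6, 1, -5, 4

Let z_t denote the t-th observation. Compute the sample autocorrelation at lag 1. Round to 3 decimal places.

Mean z̄ = (4 + 1 + 2 − 6 + 1 − 5 + 4)/7 = 0.1429
Deviations from mean: 3.8571, 0.8571, 1.8571, -6.1429, 0.8571, -5.1429, 3.8571
Numerator Σ_{t=1}^{6}(z_t−z̄)(z_{t+1}−z̄) = -36.0204
Denominator Σ(z_t−z̄)² = 98.8571
r_1 = -36.0204 / 98.8571 = -0.364

-0.364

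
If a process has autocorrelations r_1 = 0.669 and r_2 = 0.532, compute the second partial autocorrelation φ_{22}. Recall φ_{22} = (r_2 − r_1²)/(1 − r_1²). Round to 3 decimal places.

φ_{22} = (r_2 − r_1²) / (1 − r_1²)
r_1² = (0.669)² = 0.447561
Numerator = 0.532 − 0.4476 = 0.0844; denominator = 1 − 0.4476 = 0.5524
φ_{22} = 0.0844 / 0.5524 = 0.153

0.153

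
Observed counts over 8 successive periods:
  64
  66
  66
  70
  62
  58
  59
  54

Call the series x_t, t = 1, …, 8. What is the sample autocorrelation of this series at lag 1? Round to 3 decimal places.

Mean x̄ = (64 + 66 + 66 + 70 + 62 + 58 + 59 + 54)/8 = 62.3750
Deviations from mean: 1.6250, 3.6250, 3.6250, 7.6250, -0.3750, -4.3750, -3.3750, -8.3750
Numerator Σ_{t=1}^{7}(x_t−x̄)(x_{t+1}−x̄) = 88.4844
Denominator Σ(x_t−x̄)² = 187.8750
r_1 = 88.4844 / 187.8750 = 0.471

0.471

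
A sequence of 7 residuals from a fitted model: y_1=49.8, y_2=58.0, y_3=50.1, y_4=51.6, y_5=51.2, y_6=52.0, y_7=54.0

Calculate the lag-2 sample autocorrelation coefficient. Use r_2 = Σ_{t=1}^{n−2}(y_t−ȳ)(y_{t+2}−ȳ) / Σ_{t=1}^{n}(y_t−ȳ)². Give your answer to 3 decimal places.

Mean ȳ = (49.8 + 58.0 + 50.1 + 51.6 + 51.2 + 52.0 + 54.0)/7 = 52.3857
Numerator Σ_{t=1}^{5}(y_t−ȳ)(y_{t+2}−ȳ) = 2.5982
Denominator Σ(y_t−ȳ)² = 48.2086
r_2 = 2.5982 / 48.2086 = 0.054

0.054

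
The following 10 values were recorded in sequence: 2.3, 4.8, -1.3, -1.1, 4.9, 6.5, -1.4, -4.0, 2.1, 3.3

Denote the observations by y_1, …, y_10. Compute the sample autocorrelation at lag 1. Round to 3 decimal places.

Mean ȳ = (2.3 + 4.8 − 1.3 − 1.1 + 4.9 + 6.5 − 1.4 − 4.0 + 2.1 + 3.3)/10 = 1.6100
Numerator Σ_{t=1}^{9}(y_t−ȳ)(y_{t+1}−ȳ) = 8.2229
Denominator Σ(y_t−ȳ)² = 104.8290
r_1 = 8.2229 / 104.8290 = 0.078

0.078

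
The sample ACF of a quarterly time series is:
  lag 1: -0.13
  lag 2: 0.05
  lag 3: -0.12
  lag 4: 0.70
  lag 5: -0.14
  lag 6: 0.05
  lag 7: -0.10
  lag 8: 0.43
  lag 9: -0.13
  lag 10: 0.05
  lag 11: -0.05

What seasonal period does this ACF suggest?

The largest autocorrelation is r_4 = 0.70, with a weaker echo at lag 8 (0.43); the remaining lags stay at or below 0.05.
The dominant spike at lag 4 indicates a seasonal period of 4.

4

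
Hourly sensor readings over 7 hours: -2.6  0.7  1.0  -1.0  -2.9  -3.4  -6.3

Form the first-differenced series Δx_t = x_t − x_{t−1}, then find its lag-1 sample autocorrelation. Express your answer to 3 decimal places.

First differences Δx: 3.3, 0.3, -2.0, -1.9, -0.5, -2.9
Mean of differences = -0.6167
Numerator Σ(Δx_t−Δx̄)(Δx_{t+1}−Δx̄) = 3.6814
Denominator Σ(Δx_t−Δx̄)² = 24.9683
r_1(Δx) = 3.6814 / 24.9683 = 0.147

0.147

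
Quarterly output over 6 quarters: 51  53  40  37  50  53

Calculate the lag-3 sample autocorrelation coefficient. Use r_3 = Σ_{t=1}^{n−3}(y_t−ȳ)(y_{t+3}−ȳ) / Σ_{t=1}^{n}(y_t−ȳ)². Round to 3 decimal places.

Mean ȳ = (51 + 53 + 40 + 37 + 50 + 53)/6 = 47.3333
Deviations from mean: 3.6667, 5.6667, -7.3333, -10.3333, 2.6667, 5.6667
Σ(y_t−ȳ)(y_{t+3}−ȳ) = (-37.8889) + (15.1111) + (-41.5556) = -64.3333
Denominator Σ(y_t−ȳ)² = 245.3333
r_3 = -64.3333 / 245.3333 = -0.262

-0.262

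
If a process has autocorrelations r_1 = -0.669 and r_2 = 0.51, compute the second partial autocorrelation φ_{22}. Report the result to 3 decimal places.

φ_{22} = (r_2 − r_1²) / (1 − r_1²)
r_1² = (-0.669)² = 0.447561
Numerator = 0.51 − 0.4476 = 0.0624; denominator = 1 − 0.4476 = 0.5524
φ_{22} = 0.0624 / 0.5524 = 0.113

0.113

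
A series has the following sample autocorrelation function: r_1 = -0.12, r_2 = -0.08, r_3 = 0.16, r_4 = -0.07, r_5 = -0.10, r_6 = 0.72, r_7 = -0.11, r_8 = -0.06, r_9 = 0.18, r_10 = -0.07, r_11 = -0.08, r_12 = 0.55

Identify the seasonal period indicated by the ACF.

The largest autocorrelation is r_6 = 0.72, with a weaker echo at lag 12 (0.55); the remaining lags stay at or below 0.18.
The dominant spike at lag 6 indicates a seasonal period of 6.

6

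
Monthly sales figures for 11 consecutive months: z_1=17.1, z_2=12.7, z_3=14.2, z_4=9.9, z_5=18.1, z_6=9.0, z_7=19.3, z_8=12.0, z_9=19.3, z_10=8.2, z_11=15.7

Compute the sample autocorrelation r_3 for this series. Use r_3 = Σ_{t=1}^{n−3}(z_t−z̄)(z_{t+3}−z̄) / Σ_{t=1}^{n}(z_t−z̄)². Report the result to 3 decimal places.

Mean z̄ = (17.1 + 12.7 + 14.2 + 9.9 + 18.1 + 9.0 + 19.3 + 12.0 + 19.3 + 8.2 + 15.7)/11 = 14.1364
Numerator Σ_{t=1}^{8}(z_t−z̄)(z_{t+3}−z̄) = -109.4340
Denominator Σ(z_t−z̄)² = 166.4655
r_3 = -109.4340 / 166.4655 = -0.657

-0.657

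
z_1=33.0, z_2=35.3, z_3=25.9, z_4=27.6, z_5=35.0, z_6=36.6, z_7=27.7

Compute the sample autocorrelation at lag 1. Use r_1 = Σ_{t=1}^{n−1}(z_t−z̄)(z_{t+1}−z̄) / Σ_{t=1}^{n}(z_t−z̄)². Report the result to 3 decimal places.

-0.079

Mean z̄ = (33.0 + 35.3 + 25.9 + 27.6 + 35.0 + 36.6 + 27.7)/7 = 31.5857
Deviations from mean: 1.4143, 3.7143, -5.6857, -3.9857, 3.4143, 5.0143, -3.8857
Numerator Σ_{t=1}^{6}(z_t−z̄)(z_{t+1}−z̄) = -9.1759
Denominator Σ(z_t−z̄)² = 115.9086
r_1 = -9.1759 / 115.9086 = -0.079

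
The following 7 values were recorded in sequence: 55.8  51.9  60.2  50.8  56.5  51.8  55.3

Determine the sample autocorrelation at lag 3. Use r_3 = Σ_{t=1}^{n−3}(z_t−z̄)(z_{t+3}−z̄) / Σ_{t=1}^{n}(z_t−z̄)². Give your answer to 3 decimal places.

-0.421

Mean z̄ = (55.8 + 51.9 + 60.2 + 50.8 + 56.5 + 51.8 + 55.3)/7 = 54.6143
Deviations from mean: 1.1857, -2.7143, 5.5857, -3.8143, 1.8857, -2.8143, 0.6857
Σ(z_t−z̄)(z_{t+3}−z̄) = (-4.5227) + (-5.1184) + (-15.7198) + (-2.6155) = -27.9763
Denominator Σ(z_t−z̄)² = 66.4686
r_3 = -27.9763 / 66.4686 = -0.421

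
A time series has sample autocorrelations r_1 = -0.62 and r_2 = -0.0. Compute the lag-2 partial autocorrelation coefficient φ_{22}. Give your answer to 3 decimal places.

-0.624

φ_{22} = (r_2 − r_1²) / (1 − r_1²)
r_1² = (-0.62)² = 0.3844
Numerator = -0.0 − 0.3844 = -0.3844; denominator = 1 − 0.3844 = 0.6156
φ_{22} = -0.3844 / 0.6156 = -0.624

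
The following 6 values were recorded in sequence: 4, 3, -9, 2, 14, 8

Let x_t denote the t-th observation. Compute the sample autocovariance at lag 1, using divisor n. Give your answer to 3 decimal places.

9.481

Mean x̄ = (4 + 3 − 9 + 2 + 14 + 8)/6 = 3.6667
Deviations: 0.3333, -0.6667, -12.6667, -1.6667, 10.3333, 4.3333
Σ_{t=1}^{5}(x_t−x̄)(x_{t+1}−x̄) = 56.8889
γ_1 = 56.8889 / 6 = 9.481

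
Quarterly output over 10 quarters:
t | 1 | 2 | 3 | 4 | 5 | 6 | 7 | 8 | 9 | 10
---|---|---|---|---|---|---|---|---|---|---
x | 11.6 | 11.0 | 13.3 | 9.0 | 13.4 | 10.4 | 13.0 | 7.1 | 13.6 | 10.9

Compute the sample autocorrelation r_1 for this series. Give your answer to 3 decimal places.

-0.769

Mean x̄ = (11.6 + 11.0 + 13.3 + 9.0 + 13.4 + 10.4 + 13.0 + 7.1 + 13.6 + 10.9)/10 = 11.3300
Numerator Σ_{t=1}^{9}(x_t−x̄)(x_{t+1}−x̄) = -31.2729
Denominator Σ(x_t−x̄)² = 40.6610
r_1 = -31.2729 / 40.6610 = -0.769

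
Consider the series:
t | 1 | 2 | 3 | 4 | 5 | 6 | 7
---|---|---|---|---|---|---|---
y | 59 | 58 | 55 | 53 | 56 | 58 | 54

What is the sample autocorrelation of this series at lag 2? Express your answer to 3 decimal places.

Mean ȳ = (59 + 58 + 55 + 53 + 56 + 58 + 54)/7 = 56.1429
Σ(y_t−ȳ)(y_{t+2}−ȳ) = (-3.2653) + (-5.8367) + (0.1633) + (-5.8367) + (0.3061) = -14.4694
Denominator Σ(y_t−ȳ)² = 30.8571
r_2 = -14.4694 / 30.8571 = -0.469

-0.469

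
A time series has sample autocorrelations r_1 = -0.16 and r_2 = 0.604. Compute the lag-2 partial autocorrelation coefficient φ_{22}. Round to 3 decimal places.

0.594

φ_{22} = (r_2 − r_1²) / (1 − r_1²)
r_1² = (-0.16)² = 0.0256
Numerator = 0.604 − 0.0256 = 0.5784; denominator = 1 − 0.0256 = 0.9744
φ_{22} = 0.5784 / 0.9744 = 0.594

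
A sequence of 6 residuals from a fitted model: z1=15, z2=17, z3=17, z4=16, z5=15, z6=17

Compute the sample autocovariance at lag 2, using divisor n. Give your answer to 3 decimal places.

Mean z̄ = (15 + 17 + 17 + 16 + 15 + 17)/6 = 16.1667
Deviations: -1.1667, 0.8333, 0.8333, -0.1667, -1.1667, 0.8333
Σ_{t=1}^{4}(z_t−z̄)(z_{t+2}−z̄) = -2.2222
γ_2 = -2.2222 / 6 = -0.370

-0.370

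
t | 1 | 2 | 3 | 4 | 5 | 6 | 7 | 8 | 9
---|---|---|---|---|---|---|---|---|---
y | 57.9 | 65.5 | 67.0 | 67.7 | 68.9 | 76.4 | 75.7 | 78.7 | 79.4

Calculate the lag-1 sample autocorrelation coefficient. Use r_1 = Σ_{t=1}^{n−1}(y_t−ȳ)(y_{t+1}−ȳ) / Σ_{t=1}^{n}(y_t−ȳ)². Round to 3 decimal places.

Mean ȳ = (57.9 + 65.5 + 67.0 + 67.7 + 68.9 + 76.4 + 75.7 + 78.7 + 79.4)/9 = 70.8000
Numerator Σ_{t=1}^{8}(y_t−ȳ)(y_{t+1}−ȳ) = 229.6300
Denominator Σ(y_t−ȳ)² = 413.9000
r_1 = 229.6300 / 413.9000 = 0.555

0.555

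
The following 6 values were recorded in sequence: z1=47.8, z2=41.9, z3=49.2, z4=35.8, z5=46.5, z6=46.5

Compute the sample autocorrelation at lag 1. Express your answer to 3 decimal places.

Mean z̄ = (47.8 + 41.9 + 49.2 + 35.8 + 46.5 + 46.5)/6 = 44.6167
Σ(z_t−z̄)(z_{t+1}−z̄) = (-8.6481) + (-12.4514) + (-40.4097) + (-16.6047) + (3.5469) = -74.5669
Denominator Σ(z_t−z̄)² = 123.3483
r_1 = -74.5669 / 123.3483 = -0.605

-0.605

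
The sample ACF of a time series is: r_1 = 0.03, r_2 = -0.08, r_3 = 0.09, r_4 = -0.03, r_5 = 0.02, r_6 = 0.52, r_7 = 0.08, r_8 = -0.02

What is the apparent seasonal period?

The largest autocorrelation is r_6 = 0.52; the remaining lags stay at or below 0.09.
The dominant spike at lag 6 indicates a seasonal period of 6.

6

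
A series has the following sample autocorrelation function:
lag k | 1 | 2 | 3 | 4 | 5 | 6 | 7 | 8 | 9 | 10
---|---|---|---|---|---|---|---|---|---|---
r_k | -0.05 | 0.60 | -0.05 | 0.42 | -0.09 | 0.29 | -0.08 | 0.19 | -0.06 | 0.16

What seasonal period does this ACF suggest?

The largest autocorrelation is r_2 = 0.60, with weaker echoes at lags 4 (0.42), 6 (0.29), 8 (0.19) and 10 (0.16); the remaining lags stay at or below -0.05.
The dominant spike at lag 2 indicates a seasonal period of 2.

2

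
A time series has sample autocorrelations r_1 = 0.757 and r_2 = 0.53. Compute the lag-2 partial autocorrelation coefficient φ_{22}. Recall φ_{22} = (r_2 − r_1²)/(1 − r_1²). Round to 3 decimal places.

φ_{22} = (r_2 − r_1²) / (1 − r_1²)
r_1² = (0.757)² = 0.573049
Numerator = 0.53 − 0.5730 = -0.0430; denominator = 1 − 0.5730 = 0.4270
φ_{22} = -0.0430 / 0.4270 = -0.101

-0.101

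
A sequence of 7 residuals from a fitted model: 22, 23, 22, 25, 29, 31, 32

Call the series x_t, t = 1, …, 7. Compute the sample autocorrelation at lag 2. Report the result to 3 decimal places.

Mean x̄ = (22 + 23 + 22 + 25 + 29 + 31 + 32)/7 = 26.2857
Deviations from mean: -4.2857, -3.2857, -4.2857, -1.2857, 2.7143, 4.7143, 5.7143
Σ(x_t−x̄)(x_{t+2}−x̄) = (18.3673) + (4.2245) + (-11.6327) + (-6.0612) + (15.5102) = 20.4082
Denominator Σ(x_t−x̄)² = 111.4286
r_2 = 20.4082 / 111.4286 = 0.183

0.183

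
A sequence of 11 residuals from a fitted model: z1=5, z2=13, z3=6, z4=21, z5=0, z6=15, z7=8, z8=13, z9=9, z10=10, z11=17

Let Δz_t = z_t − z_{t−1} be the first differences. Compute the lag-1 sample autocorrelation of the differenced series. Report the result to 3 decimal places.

First differences Δz: 8, -7, 15, -21, 15, -7, 5, -4, 1, 7
Mean of differences = 1.2000
Numerator Σ(Δz_t−Δz̄)(Δz_{t+1}−Δz̄) = -945.8400
Denominator Σ(Δz_t−Δz̄)² = 1129.6000
r_1(Δz) = -945.8400 / 1129.6000 = -0.837

-0.837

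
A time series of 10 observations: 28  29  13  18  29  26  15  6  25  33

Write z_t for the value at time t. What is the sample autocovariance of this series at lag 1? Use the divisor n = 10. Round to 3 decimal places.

8.696

Mean z̄ = (28 + 29 + 13 + 18 + 29 + 26 + 15 + 6 + 25 + 33)/10 = 22.2000
Σ_{t=1}^{9}(z_t−z̄)(z_{t+1}−z̄) = 86.9600
γ_1 = 86.9600 / 10 = 8.696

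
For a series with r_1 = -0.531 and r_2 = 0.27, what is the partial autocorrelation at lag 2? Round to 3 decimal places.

-0.017

φ_{22} = (r_2 − r_1²) / (1 − r_1²)
r_1² = (-0.531)² = 0.281961
Numerator = 0.27 − 0.2820 = -0.0120; denominator = 1 − 0.2820 = 0.7180
φ_{22} = -0.0120 / 0.7180 = -0.017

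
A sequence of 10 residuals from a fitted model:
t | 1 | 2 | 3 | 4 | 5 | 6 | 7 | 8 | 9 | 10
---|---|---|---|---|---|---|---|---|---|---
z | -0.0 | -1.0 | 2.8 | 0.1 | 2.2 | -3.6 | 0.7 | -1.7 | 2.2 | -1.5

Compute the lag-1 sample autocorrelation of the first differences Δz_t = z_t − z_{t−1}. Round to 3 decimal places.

First differences Δz: -1.0, 3.8, -2.7, 2.1, -5.8, 4.3, -2.4, 3.9, -3.7
Mean of differences = -0.1667
Numerator Σ(Δz_t−Δz̄)(Δz_{t+1}−Δz̄) = -90.4544
Denominator Σ(Δz_t−Δz̄)² = 113.6800
r_1(Δz) = -90.4544 / 113.6800 = -0.796

-0.796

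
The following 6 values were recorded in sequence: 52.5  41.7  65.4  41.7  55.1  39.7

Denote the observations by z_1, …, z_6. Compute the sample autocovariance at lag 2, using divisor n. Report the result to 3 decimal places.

Mean z̄ = (52.5 + 41.7 + 65.4 + 41.7 + 55.1 + 39.7)/6 = 49.3500
Deviations: 3.1500, -7.6500, 16.0500, -7.6500, 5.7500, -9.6500
Σ_{t=1}^{4}(z_t−z̄)(z_{t+2}−z̄) = 275.1900
γ_2 = 275.1900 / 6 = 45.865

45.865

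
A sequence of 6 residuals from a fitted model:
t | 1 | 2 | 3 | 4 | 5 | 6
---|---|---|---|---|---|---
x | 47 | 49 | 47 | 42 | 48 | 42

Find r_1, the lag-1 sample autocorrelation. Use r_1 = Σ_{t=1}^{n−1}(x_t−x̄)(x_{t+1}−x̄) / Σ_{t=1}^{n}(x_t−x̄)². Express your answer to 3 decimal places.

-0.292

Mean x̄ = (47 + 49 + 47 + 42 + 48 + 42)/6 = 45.8333
Numerator Σ_{t=1}^{5}(x_t−x̄)(x_{t+1}−x̄) = -13.6944
Denominator Σ(x_t−x̄)² = 46.8333
r_1 = -13.6944 / 46.8333 = -0.292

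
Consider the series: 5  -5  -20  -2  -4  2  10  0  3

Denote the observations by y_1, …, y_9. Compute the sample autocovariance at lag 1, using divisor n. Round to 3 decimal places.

Mean ȳ = (5 − 5 − 20 − 2 − 4 + 2 + 10 + 0 + 3)/9 = -1.2222
Σ_{t=1}^{8}(y_t−ȳ)(y_{t+1}−ȳ) = 110.2840
γ_1 = 110.2840 / 9 = 12.254

12.254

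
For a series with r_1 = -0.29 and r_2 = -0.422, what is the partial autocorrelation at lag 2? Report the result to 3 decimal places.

-0.553

φ_{22} = (r_2 − r_1²) / (1 − r_1²)
r_1² = (-0.29)² = 0.0841
Numerator = -0.422 − 0.0841 = -0.5061; denominator = 1 − 0.0841 = 0.9159
φ_{22} = -0.5061 / 0.9159 = -0.553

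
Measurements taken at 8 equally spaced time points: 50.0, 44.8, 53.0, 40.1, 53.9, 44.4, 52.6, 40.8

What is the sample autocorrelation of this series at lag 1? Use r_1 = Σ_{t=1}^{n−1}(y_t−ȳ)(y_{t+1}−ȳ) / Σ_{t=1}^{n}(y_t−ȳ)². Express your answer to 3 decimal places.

Mean ȳ = (50.0 + 44.8 + 53.0 + 40.1 + 53.9 + 44.4 + 52.6 + 40.8)/8 = 47.4500
Deviations from mean: 2.5500, -2.6500, 5.5500, -7.3500, 6.4500, -3.0500, 5.1500, -6.6500
Numerator Σ_{t=1}^{7}(y_t−ȳ)(y_{t+1}−ȳ) = -179.2925
Denominator Σ(y_t−ȳ)² = 220.0000
r_1 = -179.2925 / 220.0000 = -0.815

-0.815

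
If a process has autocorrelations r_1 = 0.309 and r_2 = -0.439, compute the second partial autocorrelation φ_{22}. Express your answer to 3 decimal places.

-0.591

φ_{22} = (r_2 − r_1²) / (1 − r_1²)
r_1² = (0.309)² = 0.095481
Numerator = -0.439 − 0.0955 = -0.5345; denominator = 1 − 0.0955 = 0.9045
φ_{22} = -0.5345 / 0.9045 = -0.591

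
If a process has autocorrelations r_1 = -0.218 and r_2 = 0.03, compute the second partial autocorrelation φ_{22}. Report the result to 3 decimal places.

φ_{22} = (r_2 − r_1²) / (1 − r_1²)
r_1² = (-0.218)² = 0.047524
Numerator = 0.03 − 0.0475 = -0.0175; denominator = 1 − 0.0475 = 0.9525
φ_{22} = -0.0175 / 0.9525 = -0.018

-0.018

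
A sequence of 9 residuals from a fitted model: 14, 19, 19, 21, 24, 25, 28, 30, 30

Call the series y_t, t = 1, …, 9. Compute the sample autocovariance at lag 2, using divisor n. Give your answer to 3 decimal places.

Mean ȳ = (14 + 19 + 19 + 21 + 24 + 25 + 28 + 30 + 30)/9 = 23.3333
Σ_{t=1}^{7}(y_t−ȳ)(y_{t+2}−ȳ) = 89.1111
γ_2 = 89.1111 / 9 = 9.901

9.901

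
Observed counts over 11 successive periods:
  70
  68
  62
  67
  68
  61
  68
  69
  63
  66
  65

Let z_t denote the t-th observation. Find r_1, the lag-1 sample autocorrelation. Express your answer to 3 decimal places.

Mean z̄ = (70 + 68 + 62 + 67 + 68 + 61 + 68 + 69 + 63 + 66 + 65)/11 = 66.0909
Numerator Σ_{t=1}^{10}(z_t−z̄)(z_{t+1}−z̄) = -24.8264
Denominator Σ(z_t−z̄)² = 88.9091
r_1 = -24.8264 / 88.9091 = -0.279

-0.279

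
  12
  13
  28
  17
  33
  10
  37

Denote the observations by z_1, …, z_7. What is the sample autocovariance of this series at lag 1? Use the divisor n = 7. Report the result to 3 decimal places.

-52.353

Mean z̄ = (12 + 13 + 28 + 17 + 33 + 10 + 37)/7 = 21.4286
Deviations: -9.4286, -8.4286, 6.5714, -4.4286, 11.5714, -11.4286, 15.5714
Σ_{t=1}^{6}(z_t−z̄)(z_{t+1}−z̄) = -366.4694
γ_1 = -366.4694 / 7 = -52.353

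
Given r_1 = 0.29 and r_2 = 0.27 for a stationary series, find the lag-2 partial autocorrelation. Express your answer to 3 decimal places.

0.203

φ_{22} = (r_2 − r_1²) / (1 − r_1²)
r_1² = (0.29)² = 0.0841
Numerator = 0.27 − 0.0841 = 0.1859; denominator = 1 − 0.0841 = 0.9159
φ_{22} = 0.1859 / 0.9159 = 0.203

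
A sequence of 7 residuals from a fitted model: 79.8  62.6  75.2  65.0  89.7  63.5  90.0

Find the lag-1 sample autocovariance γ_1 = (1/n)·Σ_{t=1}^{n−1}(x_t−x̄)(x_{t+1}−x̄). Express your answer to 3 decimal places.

Mean x̄ = (79.8 + 62.6 + 75.2 + 65.0 + 89.7 + 63.5 + 90.0)/7 = 75.1143
Σ_{t=1}^{6}(x_t−x̄)(x_{t+1}−x̄) = -550.3916
γ_1 = -550.3916 / 7 = -78.627

-78.627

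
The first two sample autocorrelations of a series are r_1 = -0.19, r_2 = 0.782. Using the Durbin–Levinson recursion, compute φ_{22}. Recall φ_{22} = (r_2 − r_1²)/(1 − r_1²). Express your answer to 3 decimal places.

0.774

φ_{22} = (r_2 − r_1²) / (1 − r_1²)
r_1² = (-0.19)² = 0.0361
Numerator = 0.782 − 0.0361 = 0.7459; denominator = 1 − 0.0361 = 0.9639
φ_{22} = 0.7459 / 0.9639 = 0.774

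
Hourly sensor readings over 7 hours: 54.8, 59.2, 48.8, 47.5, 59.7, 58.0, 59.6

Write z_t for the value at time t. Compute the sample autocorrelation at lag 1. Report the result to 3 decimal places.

Mean z̄ = (54.8 + 59.2 + 48.8 + 47.5 + 59.7 + 58.0 + 59.6)/7 = 55.3714
Deviations from mean: -0.5714, 3.8286, -6.5714, -7.8714, 4.3286, 2.6286, 4.2286
Numerator Σ_{t=1}^{6}(z_t−z̄)(z_{t+1}−z̄) = 12.8006
Denominator Σ(z_t−z̄)² = 163.6543
r_1 = 12.8006 / 163.6543 = 0.078

0.078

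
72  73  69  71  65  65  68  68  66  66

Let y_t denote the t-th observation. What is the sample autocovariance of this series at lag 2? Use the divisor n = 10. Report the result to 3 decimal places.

0.742

Mean ȳ = (72 + 73 + 69 + 71 + 65 + 65 + 68 + 68 + 66 + 66)/10 = 68.3000
Σ_{t=1}^{8}(y_t−ȳ)(y_{t+2}−ȳ) = 7.4200
γ_2 = 7.4200 / 10 = 0.742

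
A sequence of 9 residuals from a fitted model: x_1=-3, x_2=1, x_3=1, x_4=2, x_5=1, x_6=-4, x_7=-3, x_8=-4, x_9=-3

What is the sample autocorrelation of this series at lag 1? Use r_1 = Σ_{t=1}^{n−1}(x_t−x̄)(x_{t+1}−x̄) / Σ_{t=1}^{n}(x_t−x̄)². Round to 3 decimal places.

0.484

Mean x̄ = (-3 + 1 + 1 + 2 + 1 − 4 − 3 − 4 − 3)/9 = -1.3333
Numerator Σ_{t=1}^{8}(x_t−x̄)(x_{t+1}−x̄) = 24.2222
Denominator Σ(x_t−x̄)² = 50.0000
r_1 = 24.2222 / 50.0000 = 0.484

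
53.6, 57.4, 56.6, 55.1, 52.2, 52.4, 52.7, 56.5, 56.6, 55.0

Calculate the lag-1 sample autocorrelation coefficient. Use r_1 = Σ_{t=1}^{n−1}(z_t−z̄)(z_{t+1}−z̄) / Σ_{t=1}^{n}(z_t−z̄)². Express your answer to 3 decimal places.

0.359

Mean z̄ = (53.6 + 57.4 + 56.6 + 55.1 + 52.2 + 52.4 + 52.7 + 56.5 + 56.6 + 55.0)/10 = 54.8100
Numerator Σ_{t=1}^{9}(z_t−z̄)(z_{t+1}−z̄) = 12.4389
Denominator Σ(z_t−z̄)² = 34.6290
r_1 = 12.4389 / 34.6290 = 0.359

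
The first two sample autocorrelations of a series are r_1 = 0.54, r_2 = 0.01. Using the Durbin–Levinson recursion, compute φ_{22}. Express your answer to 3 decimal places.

φ_{22} = (r_2 − r_1²) / (1 − r_1²)
r_1² = (0.54)² = 0.2916
Numerator = 0.01 − 0.2916 = -0.2816; denominator = 1 − 0.2916 = 0.7084
φ_{22} = -0.2816 / 0.7084 = -0.398

-0.398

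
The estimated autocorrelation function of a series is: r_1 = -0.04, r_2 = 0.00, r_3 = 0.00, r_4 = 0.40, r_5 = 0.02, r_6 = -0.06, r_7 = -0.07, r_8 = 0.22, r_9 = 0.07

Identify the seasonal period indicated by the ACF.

4

The largest autocorrelation is r_4 = 0.40, with a weaker echo at lag 8 (0.22); the remaining lags stay at or below 0.07.
The dominant spike at lag 4 indicates a seasonal period of 4.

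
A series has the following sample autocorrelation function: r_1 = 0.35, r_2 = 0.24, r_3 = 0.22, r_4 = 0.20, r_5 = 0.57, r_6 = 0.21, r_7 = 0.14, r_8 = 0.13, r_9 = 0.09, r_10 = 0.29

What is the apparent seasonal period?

5

The largest autocorrelation is r_5 = 0.57; the remaining lags stay at or below 0.35. The elevated value at lag 1 (0.35), dropping to 0.24 at lag 2, reflects decaying short-term dependence rather than seasonality.
The dominant spike at lag 5 indicates a seasonal period of 5.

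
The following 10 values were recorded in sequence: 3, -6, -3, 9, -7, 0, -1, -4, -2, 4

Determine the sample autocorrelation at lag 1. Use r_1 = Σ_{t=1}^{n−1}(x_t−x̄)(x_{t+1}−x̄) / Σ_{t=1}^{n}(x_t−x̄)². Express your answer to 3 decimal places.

Mean x̄ = (3 − 6 − 3 + 9 − 7 + 0 − 1 − 4 − 2 + 4)/10 = -0.7000
Numerator Σ_{t=1}^{9}(x_t−x̄)(x_{t+1}−x̄) = -96.2900
Denominator Σ(x_t−x̄)² = 216.1000
r_1 = -96.2900 / 216.1000 = -0.446

-0.446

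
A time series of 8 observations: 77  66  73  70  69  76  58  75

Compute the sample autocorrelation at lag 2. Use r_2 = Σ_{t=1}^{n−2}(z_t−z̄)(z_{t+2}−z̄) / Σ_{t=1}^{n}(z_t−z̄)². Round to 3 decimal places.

0.200

Mean z̄ = (77 + 66 + 73 + 70 + 69 + 76 + 58 + 75)/8 = 70.5000
Deviations from mean: 6.5000, -4.5000, 2.5000, -0.5000, -1.5000, 5.5000, -12.5000, 4.5000
Σ(z_t−z̄)(z_{t+2}−z̄) = (16.2500) + (2.2500) + (-3.7500) + (-2.7500) + (18.7500) + (24.7500) = 55.5000
Denominator Σ(z_t−z̄)² = 278.0000
r_2 = 55.5000 / 278.0000 = 0.200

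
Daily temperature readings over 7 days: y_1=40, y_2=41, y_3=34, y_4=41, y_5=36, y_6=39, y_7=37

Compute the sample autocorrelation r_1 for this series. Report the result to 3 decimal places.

Mean ȳ = (40 + 41 + 34 + 41 + 36 + 39 + 37)/7 = 38.2857
Deviations from mean: 1.7143, 2.7143, -4.2857, 2.7143, -2.2857, 0.7143, -1.2857
Numerator Σ_{t=1}^{6}(y_t−ȳ)(y_{t+1}−ȳ) = -27.3673
Denominator Σ(y_t−ȳ)² = 43.4286
r_1 = -27.3673 / 43.4286 = -0.630

-0.630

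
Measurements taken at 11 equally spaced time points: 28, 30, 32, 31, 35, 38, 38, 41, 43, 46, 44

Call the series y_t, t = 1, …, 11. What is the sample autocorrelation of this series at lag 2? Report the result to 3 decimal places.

0.467

Mean ȳ = (28 + 30 + 32 + 31 + 35 + 38 + 38 + 41 + 43 + 46 + 44)/11 = 36.9091
Numerator Σ_{t=1}^{9}(y_t−ȳ)(y_{t+2}−ȳ) = 176.8926
Denominator Σ(y_t−ȳ)² = 378.9091
r_2 = 176.8926 / 378.9091 = 0.467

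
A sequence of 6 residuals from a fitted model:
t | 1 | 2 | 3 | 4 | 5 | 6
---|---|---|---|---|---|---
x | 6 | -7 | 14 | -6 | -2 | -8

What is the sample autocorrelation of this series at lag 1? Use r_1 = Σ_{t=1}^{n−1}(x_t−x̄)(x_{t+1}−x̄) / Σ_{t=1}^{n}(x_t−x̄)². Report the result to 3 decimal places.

Mean x̄ = (6 − 7 + 14 − 6 − 2 − 8)/6 = -0.5000
Deviations from mean: 6.5000, -6.5000, 14.5000, -5.5000, -1.5000, -7.5000
Σ(x_t−x̄)(x_{t+1}−x̄) = (-42.2500) + (-94.2500) + (-79.7500) + (8.2500) + (11.2500) = -196.7500
Denominator Σ(x_t−x̄)² = 383.5000
r_1 = -196.7500 / 383.5000 = -0.513

-0.513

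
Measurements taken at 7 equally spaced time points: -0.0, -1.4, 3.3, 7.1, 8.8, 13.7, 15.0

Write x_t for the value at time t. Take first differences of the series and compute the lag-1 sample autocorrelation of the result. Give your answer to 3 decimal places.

First differences Δx: -1.4, 4.7, 3.8, 1.7, 4.9, 1.3
Mean of differences = 2.5000
Numerator Σ(Δx_t−Δx̄)(Δx_{t+1}−Δx̄) = -11.5600
Denominator Σ(Δx_t−Δx̄)² = 29.5800
r_1(Δx) = -11.5600 / 29.5800 = -0.391

-0.391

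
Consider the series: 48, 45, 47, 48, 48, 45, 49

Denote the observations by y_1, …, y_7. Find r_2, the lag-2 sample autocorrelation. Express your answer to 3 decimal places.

-0.157

Mean ȳ = (48 + 45 + 47 + 48 + 48 + 45 + 49)/7 = 47.1429
Deviations from mean: 0.8571, -2.1429, -0.1429, 0.8571, 0.8571, -2.1429, 1.8571
Numerator Σ_{t=1}^{5}(y_t−ȳ)(y_{t+2}−ȳ) = -2.3265
Denominator Σ(y_t−ȳ)² = 14.8571
r_2 = -2.3265 / 14.8571 = -0.157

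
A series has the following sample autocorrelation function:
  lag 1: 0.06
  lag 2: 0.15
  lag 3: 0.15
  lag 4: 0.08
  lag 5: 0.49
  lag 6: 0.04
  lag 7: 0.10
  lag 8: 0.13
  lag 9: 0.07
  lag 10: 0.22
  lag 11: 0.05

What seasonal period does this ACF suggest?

5

The largest autocorrelation is r_5 = 0.49, with a weaker echo at lag 10 (0.22); the remaining lags stay at or below 0.15.
The dominant spike at lag 5 indicates a seasonal period of 5.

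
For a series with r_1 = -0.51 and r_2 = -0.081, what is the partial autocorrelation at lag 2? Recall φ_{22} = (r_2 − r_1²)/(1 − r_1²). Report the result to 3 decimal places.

-0.461

φ_{22} = (r_2 − r_1²) / (1 − r_1²)
r_1² = (-0.51)² = 0.2601
Numerator = -0.081 − 0.2601 = -0.3411; denominator = 1 − 0.2601 = 0.7399
φ_{22} = -0.3411 / 0.7399 = -0.461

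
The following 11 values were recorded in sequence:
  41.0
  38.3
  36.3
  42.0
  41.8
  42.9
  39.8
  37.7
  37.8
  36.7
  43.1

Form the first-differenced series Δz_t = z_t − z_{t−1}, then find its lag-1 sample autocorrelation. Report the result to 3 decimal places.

-0.112

First differences Δz: -2.7, -2.0, 5.7, -0.2, 1.1, -3.1, -2.1, 0.1, -1.1, 6.4
Mean of differences = 0.2100
Numerator Σ(Δz_t−Δz̄)(Δz_{t+1}−Δz̄) = -11.3281
Denominator Σ(Δz_t−Δz̄)² = 100.7890
r_1(Δz) = -11.3281 / 100.7890 = -0.112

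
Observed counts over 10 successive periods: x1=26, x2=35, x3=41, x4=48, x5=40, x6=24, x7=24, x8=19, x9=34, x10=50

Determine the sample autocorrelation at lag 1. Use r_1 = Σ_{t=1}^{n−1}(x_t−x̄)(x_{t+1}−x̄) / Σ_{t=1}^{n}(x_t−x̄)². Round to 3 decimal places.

0.362

Mean x̄ = (26 + 35 + 41 + 48 + 40 + 24 + 24 + 19 + 34 + 50)/10 = 34.1000
Numerator Σ_{t=1}^{9}(x_t−x̄)(x_{t+1}−x̄) = 371.6900
Denominator Σ(x_t−x̄)² = 1026.9000
r_1 = 371.6900 / 1026.9000 = 0.362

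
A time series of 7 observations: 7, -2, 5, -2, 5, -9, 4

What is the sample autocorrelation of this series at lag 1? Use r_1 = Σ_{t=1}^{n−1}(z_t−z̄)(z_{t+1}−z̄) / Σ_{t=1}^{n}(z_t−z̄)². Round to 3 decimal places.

Mean z̄ = (7 − 2 + 5 − 2 + 5 − 9 + 4)/7 = 1.1429
Deviations from mean: 5.8571, -3.1429, 3.8571, -3.1429, 3.8571, -10.1429, 2.8571
Numerator Σ_{t=1}^{6}(z_t−z̄)(z_{t+1}−z̄) = -122.8776
Denominator Σ(z_t−z̄)² = 194.8571
r_1 = -122.8776 / 194.8571 = -0.631

-0.631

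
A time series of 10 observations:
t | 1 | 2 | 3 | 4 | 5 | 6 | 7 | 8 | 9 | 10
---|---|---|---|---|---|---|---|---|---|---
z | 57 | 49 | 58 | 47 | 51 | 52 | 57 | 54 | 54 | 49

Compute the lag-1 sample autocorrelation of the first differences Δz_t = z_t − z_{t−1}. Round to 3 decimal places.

-0.649

First differences Δz: -8, 9, -11, 4, 1, 5, -3, 0, -5
Mean of differences = -0.8889
Numerator Σ(Δz_t−Δz̄)(Δz_{t+1}−Δz̄) = -217.3457
Denominator Σ(Δz_t−Δz̄)² = 334.8889
r_1(Δz) = -217.3457 / 334.8889 = -0.649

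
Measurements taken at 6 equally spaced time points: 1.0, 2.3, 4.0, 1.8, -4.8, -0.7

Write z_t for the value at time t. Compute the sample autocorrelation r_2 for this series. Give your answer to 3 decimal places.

-0.352

Mean z̄ = (1.0 + 2.3 + 4.0 + 1.8 − 4.8 − 0.7)/6 = 0.6000
Deviations from mean: 0.4000, 1.7000, 3.4000, 1.2000, -5.4000, -1.3000
Numerator Σ_{t=1}^{4}(z_t−z̄)(z_{t+2}−z̄) = -16.5200
Denominator Σ(z_t−z̄)² = 46.9000
r_2 = -16.5200 / 46.9000 = -0.352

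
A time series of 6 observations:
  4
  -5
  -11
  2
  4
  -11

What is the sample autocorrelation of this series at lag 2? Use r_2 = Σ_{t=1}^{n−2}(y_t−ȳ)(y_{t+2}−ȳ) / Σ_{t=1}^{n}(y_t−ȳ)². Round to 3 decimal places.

-0.634

Mean ȳ = (4 − 5 − 11 + 2 + 4 − 11)/6 = -2.8333
Deviations from mean: 6.8333, -2.1667, -8.1667, 4.8333, 6.8333, -8.1667
Σ(y_t−ȳ)(y_{t+2}−ȳ) = (-55.8056) + (-10.4722) + (-55.8056) + (-39.4722) = -161.5556
Denominator Σ(y_t−ȳ)² = 254.8333
r_2 = -161.5556 / 254.8333 = -0.634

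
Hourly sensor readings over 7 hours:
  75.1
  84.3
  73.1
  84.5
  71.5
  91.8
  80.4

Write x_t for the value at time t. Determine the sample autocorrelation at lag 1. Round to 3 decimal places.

-0.671

Mean x̄ = (75.1 + 84.3 + 73.1 + 84.5 + 71.5 + 91.8 + 80.4)/7 = 80.1000
Deviations from mean: -5.0000, 4.2000, -7.0000, 4.4000, -8.6000, 11.7000, 0.3000
Numerator Σ_{t=1}^{6}(x_t−x̄)(x_{t+1}−x̄) = -216.1500
Denominator Σ(x_t−x̄)² = 321.9400
r_1 = -216.1500 / 321.9400 = -0.671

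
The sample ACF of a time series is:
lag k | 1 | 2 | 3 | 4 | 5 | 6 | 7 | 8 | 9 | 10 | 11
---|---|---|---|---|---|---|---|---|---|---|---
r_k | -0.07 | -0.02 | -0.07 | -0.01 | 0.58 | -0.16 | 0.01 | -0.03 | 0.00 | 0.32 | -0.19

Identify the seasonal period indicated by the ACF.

The largest autocorrelation is r_5 = 0.58, with a weaker echo at lag 10 (0.32); the remaining lags stay at or below 0.01.
The dominant spike at lag 5 indicates a seasonal period of 5.

5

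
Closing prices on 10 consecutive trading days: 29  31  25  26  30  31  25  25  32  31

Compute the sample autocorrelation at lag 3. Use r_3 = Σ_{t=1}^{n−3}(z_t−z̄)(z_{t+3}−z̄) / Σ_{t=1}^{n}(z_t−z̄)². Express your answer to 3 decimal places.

-0.036

Mean z̄ = (29 + 31 + 25 + 26 + 30 + 31 + 25 + 25 + 32 + 31)/10 = 28.5000
Numerator Σ_{t=1}^{7}(z_t−z̄)(z_{t+3}−z̄) = -2.7500
Denominator Σ(z_t−z̄)² = 76.5000
r_3 = -2.7500 / 76.5000 = -0.036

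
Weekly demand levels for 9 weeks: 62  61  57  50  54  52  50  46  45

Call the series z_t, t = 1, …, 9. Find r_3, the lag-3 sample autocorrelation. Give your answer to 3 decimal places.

-0.044

Mean z̄ = (62 + 61 + 57 + 50 + 54 + 52 + 50 + 46 + 45)/9 = 53.0000
Numerator Σ_{t=1}^{6}(z_t−z̄)(z_{t+3}−z̄) = -13.0000
Denominator Σ(z_t−z̄)² = 294.0000
r_3 = -13.0000 / 294.0000 = -0.044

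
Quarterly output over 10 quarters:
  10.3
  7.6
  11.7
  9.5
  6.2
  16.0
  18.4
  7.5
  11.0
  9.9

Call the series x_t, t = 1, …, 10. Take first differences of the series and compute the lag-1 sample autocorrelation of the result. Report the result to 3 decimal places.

First differences Δx: -2.7, 4.1, -2.2, -3.3, 9.8, 2.4, -10.9, 3.5, -1.1
Mean of differences = -0.0444
Numerator Σ(Δx_t−Δx̄)(Δx_{t+1}−Δx̄) = -89.6609
Denominator Σ(Δx_t−Δx̄)² = 273.8822
r_1(Δx) = -89.6609 / 273.8822 = -0.327

-0.327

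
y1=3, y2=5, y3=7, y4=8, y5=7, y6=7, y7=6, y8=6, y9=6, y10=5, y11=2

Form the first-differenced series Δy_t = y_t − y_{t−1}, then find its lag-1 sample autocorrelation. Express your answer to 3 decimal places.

0.382

First differences Δy: 2, 2, 1, -1, 0, -1, 0, 0, -1, -3
Mean of differences = -0.1000
Numerator Σ(Δy_t−Δȳ)(Δy_{t+1}−Δȳ) = 7.9900
Denominator Σ(Δy_t−Δȳ)² = 20.9000
r_1(Δy) = 7.9900 / 20.9000 = 0.382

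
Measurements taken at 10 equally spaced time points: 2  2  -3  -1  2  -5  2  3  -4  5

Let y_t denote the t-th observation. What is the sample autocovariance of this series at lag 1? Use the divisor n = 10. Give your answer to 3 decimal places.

Mean ȳ = (2 + 2 − 3 − 1 + 2 − 5 + 2 + 3 − 4 + 5)/10 = 0.3000
Σ_{t=1}^{9}(y_t−ȳ)(y_{t+1}−ȳ) = -45.8900
γ_1 = -45.8900 / 10 = -4.589

-4.589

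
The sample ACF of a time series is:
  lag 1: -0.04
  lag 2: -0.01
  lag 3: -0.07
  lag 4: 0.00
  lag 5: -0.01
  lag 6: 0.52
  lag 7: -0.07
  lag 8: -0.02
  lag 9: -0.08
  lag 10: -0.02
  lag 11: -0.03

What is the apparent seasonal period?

The largest autocorrelation is r_6 = 0.52; the remaining lags stay at or below 0.00.
The dominant spike at lag 6 indicates a seasonal period of 6.

6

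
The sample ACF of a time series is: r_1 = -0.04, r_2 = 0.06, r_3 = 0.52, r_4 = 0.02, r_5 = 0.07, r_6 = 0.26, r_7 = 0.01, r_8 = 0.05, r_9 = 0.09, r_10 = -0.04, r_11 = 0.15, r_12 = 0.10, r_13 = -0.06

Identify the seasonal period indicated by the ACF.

The largest autocorrelation is r_3 = 0.52, with a weaker echo at lag 6 (0.26); the remaining lags stay at or below 0.15.
The dominant spike at lag 3 indicates a seasonal period of 3.

3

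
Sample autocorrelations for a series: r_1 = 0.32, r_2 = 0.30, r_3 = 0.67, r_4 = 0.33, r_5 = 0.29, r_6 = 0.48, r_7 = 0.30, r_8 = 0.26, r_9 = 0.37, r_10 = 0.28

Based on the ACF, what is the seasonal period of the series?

The largest autocorrelation is r_3 = 0.67, with weaker echoes at lags 6 (0.48) and 9 (0.37); the remaining lags stay at or below 0.33.
The dominant spike at lag 3 indicates a seasonal period of 3.

3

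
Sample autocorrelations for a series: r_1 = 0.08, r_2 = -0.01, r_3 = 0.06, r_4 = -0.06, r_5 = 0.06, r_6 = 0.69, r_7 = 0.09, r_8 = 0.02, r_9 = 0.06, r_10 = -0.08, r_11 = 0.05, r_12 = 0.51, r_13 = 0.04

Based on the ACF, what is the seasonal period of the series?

The largest autocorrelation is r_6 = 0.69, with a weaker echo at lag 12 (0.51); the remaining lags stay at or below 0.09.
The dominant spike at lag 6 indicates a seasonal period of 6.

6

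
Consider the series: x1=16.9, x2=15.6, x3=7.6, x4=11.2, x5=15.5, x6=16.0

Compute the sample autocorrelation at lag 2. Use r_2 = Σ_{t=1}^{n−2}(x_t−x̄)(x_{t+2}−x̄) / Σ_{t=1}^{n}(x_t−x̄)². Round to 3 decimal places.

Mean x̄ = (16.9 + 15.6 + 7.6 + 11.2 + 15.5 + 16.0)/6 = 13.8000
Deviations from mean: 3.1000, 1.8000, -6.2000, -2.6000, 1.7000, 2.2000
Σ(x_t−x̄)(x_{t+2}−x̄) = (-19.2200) + (-4.6800) + (-10.5400) + (-5.7200) = -40.1600
Denominator Σ(x_t−x̄)² = 65.7800
r_2 = -40.1600 / 65.7800 = -0.611

-0.611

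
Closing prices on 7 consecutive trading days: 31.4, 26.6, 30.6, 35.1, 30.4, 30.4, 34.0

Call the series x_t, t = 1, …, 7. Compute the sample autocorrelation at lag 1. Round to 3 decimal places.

Mean x̄ = (31.4 + 26.6 + 30.6 + 35.1 + 30.4 + 30.4 + 34.0)/7 = 31.2143
Deviations from mean: 0.1857, -4.6143, -0.6143, 3.8857, -0.8143, -0.8143, 2.7857
Σ(x_t−x̄)(x_{t+1}−x̄) = (-0.8569) + (2.8345) + (-2.3869) + (-3.1641) + (0.6631) + (-2.2684) = -5.1788
Denominator Σ(x_t−x̄)² = 45.8886
r_1 = -5.1788 / 45.8886 = -0.113

-0.113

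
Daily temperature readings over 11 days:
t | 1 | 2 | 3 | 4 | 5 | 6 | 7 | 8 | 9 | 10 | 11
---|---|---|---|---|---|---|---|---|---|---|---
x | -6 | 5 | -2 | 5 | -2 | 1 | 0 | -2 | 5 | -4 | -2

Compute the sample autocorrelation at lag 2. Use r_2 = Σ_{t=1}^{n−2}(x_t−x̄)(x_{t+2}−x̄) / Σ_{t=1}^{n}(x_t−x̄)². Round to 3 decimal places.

0.298

Mean x̄ = (-6 + 5 − 2 + 5 − 2 + 1 + 0 − 2 + 5 − 4 − 2)/11 = -0.1818
Numerator Σ_{t=1}^{9}(x_t−x̄)(x_{t+2}−x̄) = 42.8430
Denominator Σ(x_t−x̄)² = 143.6364
r_2 = 42.8430 / 143.6364 = 0.298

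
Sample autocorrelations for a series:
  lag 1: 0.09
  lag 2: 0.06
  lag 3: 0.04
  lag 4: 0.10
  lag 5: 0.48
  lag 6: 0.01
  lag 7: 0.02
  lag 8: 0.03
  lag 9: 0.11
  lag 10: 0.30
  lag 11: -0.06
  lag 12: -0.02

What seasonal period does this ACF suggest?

The largest autocorrelation is r_5 = 0.48, with a weaker echo at lag 10 (0.30); the remaining lags stay at or below 0.11.
The dominant spike at lag 5 indicates a seasonal period of 5.

5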